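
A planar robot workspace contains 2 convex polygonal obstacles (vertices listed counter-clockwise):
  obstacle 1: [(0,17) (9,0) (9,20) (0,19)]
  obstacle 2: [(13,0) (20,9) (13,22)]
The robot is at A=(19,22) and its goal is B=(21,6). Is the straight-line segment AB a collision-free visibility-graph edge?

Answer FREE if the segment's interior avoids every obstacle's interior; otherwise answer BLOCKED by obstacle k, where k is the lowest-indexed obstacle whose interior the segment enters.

Obstacle 1 [(0,17) (9,0) (9,20) (0,19)]:
  edge (0,17)–(9,0): clear
  edge (9,0)–(9,20): clear
  edge (9,20)–(0,19): clear
  edge (0,19)–(0,17): clear
  midpoint (20,14) outside
  → clear
Obstacle 2 [(13,0) (20,9) (13,22)]:
  edge (13,0)–(20,9): clear
  edge (20,9)–(13,22): clear
  edge (13,22)–(13,0): clear
  midpoint (20,14) outside
  → clear

FREE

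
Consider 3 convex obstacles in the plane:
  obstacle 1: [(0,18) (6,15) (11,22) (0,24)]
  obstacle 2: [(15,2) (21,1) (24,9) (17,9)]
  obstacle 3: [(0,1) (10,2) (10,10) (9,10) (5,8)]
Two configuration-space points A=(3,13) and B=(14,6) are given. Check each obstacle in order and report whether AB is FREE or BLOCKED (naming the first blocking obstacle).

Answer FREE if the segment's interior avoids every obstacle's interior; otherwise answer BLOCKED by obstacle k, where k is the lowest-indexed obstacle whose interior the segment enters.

BLOCKED by obstacle 3

Obstacle 1 [(0,18) (6,15) (11,22) (0,24)]:
  edge (0,18)–(6,15): clear
  edge (6,15)–(11,22): clear
  edge (11,22)–(0,24): clear
  edge (0,24)–(0,18): clear
  midpoint (17/2,19/2) outside
  → clear
Obstacle 2 [(15,2) (21,1) (24,9) (17,9)]:
  edge (15,2)–(21,1): clear
  edge (21,1)–(24,9): clear
  edge (24,9)–(17,9): clear
  edge (17,9)–(15,2): clear
  midpoint (17/2,19/2) outside
  → clear
Obstacle 3 [(0,1) (10,2) (10,10) (9,10) (5,8)]:
  edge (0,1)–(10,2): clear
  edge (10,2)–(10,10): crosses AB
  edge (10,10)–(9,10): clear
  edge (9,10)–(5,8): crosses AB
  edge (5,8)–(0,1): clear
  → BLOCKED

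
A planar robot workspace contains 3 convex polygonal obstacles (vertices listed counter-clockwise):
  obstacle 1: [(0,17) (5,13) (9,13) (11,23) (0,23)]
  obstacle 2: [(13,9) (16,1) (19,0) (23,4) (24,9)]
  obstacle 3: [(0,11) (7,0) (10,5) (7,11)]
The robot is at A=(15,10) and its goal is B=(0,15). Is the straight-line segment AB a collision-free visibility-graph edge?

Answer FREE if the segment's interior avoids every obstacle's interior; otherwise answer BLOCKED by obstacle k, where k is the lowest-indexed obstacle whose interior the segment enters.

BLOCKED by obstacle 1

Obstacle 1 [(0,17) (5,13) (9,13) (11,23) (0,23)]:
  edge (0,17)–(5,13): crosses AB
  edge (5,13)–(9,13): crosses AB
  edge (9,13)–(11,23): clear
  edge (11,23)–(0,23): clear
  edge (0,23)–(0,17): clear
  → BLOCKED
Obstacle 2 [(13,9) (16,1) (19,0) (23,4) (24,9)]:
  edge (13,9)–(16,1): clear
  edge (16,1)–(19,0): clear
  edge (19,0)–(23,4): clear
  edge (23,4)–(24,9): clear
  edge (24,9)–(13,9): clear
  midpoint (15/2,25/2) outside
  → clear
Obstacle 3 [(0,11) (7,0) (10,5) (7,11)]:
  edge (0,11)–(7,0): clear
  edge (7,0)–(10,5): clear
  edge (10,5)–(7,11): clear
  edge (7,11)–(0,11): clear
  midpoint (15/2,25/2) outside
  → clear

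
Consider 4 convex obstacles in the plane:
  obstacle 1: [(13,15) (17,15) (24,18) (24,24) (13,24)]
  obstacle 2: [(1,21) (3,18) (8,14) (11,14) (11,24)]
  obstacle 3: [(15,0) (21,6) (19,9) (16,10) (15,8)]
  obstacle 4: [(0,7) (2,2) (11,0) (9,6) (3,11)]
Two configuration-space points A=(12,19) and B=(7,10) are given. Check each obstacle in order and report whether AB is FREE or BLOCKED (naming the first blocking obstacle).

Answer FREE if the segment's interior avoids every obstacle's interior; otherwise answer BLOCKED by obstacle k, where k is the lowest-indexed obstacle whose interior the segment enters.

BLOCKED by obstacle 2

Obstacle 1 [(13,15) (17,15) (24,18) (24,24) (13,24)]:
  edge (13,15)–(17,15): clear
  edge (17,15)–(24,18): clear
  edge (24,18)–(24,24): clear
  edge (24,24)–(13,24): clear
  edge (13,24)–(13,15): clear
  midpoint (19/2,29/2) outside
  → clear
Obstacle 2 [(1,21) (3,18) (8,14) (11,14) (11,24)]:
  edge (1,21)–(3,18): clear
  edge (3,18)–(8,14): clear
  edge (8,14)–(11,14): crosses AB
  edge (11,14)–(11,24): crosses AB
  edge (11,24)–(1,21): clear
  → BLOCKED
Obstacle 3 [(15,0) (21,6) (19,9) (16,10) (15,8)]:
  edge (15,0)–(21,6): clear
  edge (21,6)–(19,9): clear
  edge (19,9)–(16,10): clear
  edge (16,10)–(15,8): clear
  edge (15,8)–(15,0): clear
  midpoint (19/2,29/2) outside
  → clear
Obstacle 4 [(0,7) (2,2) (11,0) (9,6) (3,11)]:
  edge (0,7)–(2,2): clear
  edge (2,2)–(11,0): clear
  edge (11,0)–(9,6): clear
  edge (9,6)–(3,11): clear
  edge (3,11)–(0,7): clear
  midpoint (19/2,29/2) outside
  → clear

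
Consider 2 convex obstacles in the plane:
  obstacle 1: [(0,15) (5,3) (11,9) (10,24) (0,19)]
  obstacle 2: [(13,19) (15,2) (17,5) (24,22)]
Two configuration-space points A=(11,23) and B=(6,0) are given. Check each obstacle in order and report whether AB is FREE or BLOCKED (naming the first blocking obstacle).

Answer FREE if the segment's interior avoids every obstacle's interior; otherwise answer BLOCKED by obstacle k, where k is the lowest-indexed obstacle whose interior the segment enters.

BLOCKED by obstacle 1

Obstacle 1 [(0,15) (5,3) (11,9) (10,24) (0,19)]:
  edge (0,15)–(5,3): clear
  edge (5,3)–(11,9): crosses AB
  edge (11,9)–(10,24): crosses AB
  edge (10,24)–(0,19): clear
  edge (0,19)–(0,15): clear
  → BLOCKED
Obstacle 2 [(13,19) (15,2) (17,5) (24,22)]:
  edge (13,19)–(15,2): clear
  edge (15,2)–(17,5): clear
  edge (17,5)–(24,22): clear
  edge (24,22)–(13,19): clear
  midpoint (17/2,23/2) outside
  → clear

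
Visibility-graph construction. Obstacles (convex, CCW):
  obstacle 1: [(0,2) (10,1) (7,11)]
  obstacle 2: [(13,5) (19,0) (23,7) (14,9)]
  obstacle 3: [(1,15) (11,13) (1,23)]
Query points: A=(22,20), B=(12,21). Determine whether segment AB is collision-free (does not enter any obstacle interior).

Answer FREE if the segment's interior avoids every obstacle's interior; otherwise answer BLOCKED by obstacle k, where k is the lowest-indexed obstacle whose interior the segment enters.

FREE

Obstacle 1 [(0,2) (10,1) (7,11)]:
  edge (0,2)–(10,1): clear
  edge (10,1)–(7,11): clear
  edge (7,11)–(0,2): clear
  midpoint (17,41/2) outside
  → clear
Obstacle 2 [(13,5) (19,0) (23,7) (14,9)]:
  edge (13,5)–(19,0): clear
  edge (19,0)–(23,7): clear
  edge (23,7)–(14,9): clear
  edge (14,9)–(13,5): clear
  midpoint (17,41/2) outside
  → clear
Obstacle 3 [(1,15) (11,13) (1,23)]:
  edge (1,15)–(11,13): clear
  edge (11,13)–(1,23): clear
  edge (1,23)–(1,15): clear
  midpoint (17,41/2) outside
  → clear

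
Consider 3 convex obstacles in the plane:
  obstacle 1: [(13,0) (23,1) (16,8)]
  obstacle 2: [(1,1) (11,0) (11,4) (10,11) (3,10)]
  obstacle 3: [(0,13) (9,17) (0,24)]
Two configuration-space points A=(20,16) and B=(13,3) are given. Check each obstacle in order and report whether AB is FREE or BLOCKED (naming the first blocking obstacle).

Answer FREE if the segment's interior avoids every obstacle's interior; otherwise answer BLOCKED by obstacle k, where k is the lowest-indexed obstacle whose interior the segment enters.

FREE

Obstacle 1 [(13,0) (23,1) (16,8)]:
  edge (13,0)–(23,1): clear
  edge (23,1)–(16,8): clear
  edge (16,8)–(13,0): clear
  midpoint (33/2,19/2) outside
  → clear
Obstacle 2 [(1,1) (11,0) (11,4) (10,11) (3,10)]:
  edge (1,1)–(11,0): clear
  edge (11,0)–(11,4): clear
  edge (11,4)–(10,11): clear
  edge (10,11)–(3,10): clear
  edge (3,10)–(1,1): clear
  midpoint (33/2,19/2) outside
  → clear
Obstacle 3 [(0,13) (9,17) (0,24)]:
  edge (0,13)–(9,17): clear
  edge (9,17)–(0,24): clear
  edge (0,24)–(0,13): clear
  midpoint (33/2,19/2) outside
  → clear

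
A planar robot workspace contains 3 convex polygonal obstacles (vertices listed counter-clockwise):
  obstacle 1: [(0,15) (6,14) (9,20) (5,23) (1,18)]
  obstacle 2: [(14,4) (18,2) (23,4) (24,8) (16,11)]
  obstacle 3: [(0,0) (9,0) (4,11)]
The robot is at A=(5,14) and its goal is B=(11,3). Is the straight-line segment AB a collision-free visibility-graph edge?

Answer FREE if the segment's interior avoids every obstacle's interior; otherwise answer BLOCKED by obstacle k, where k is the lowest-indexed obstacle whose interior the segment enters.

FREE

Obstacle 1 [(0,15) (6,14) (9,20) (5,23) (1,18)]:
  edge (0,15)–(6,14): clear
  edge (6,14)–(9,20): clear
  edge (9,20)–(5,23): clear
  edge (5,23)–(1,18): clear
  edge (1,18)–(0,15): clear
  midpoint (8,17/2) outside
  → clear
Obstacle 2 [(14,4) (18,2) (23,4) (24,8) (16,11)]:
  edge (14,4)–(18,2): clear
  edge (18,2)–(23,4): clear
  edge (23,4)–(24,8): clear
  edge (24,8)–(16,11): clear
  edge (16,11)–(14,4): clear
  midpoint (8,17/2) outside
  → clear
Obstacle 3 [(0,0) (9,0) (4,11)]:
  edge (0,0)–(9,0): clear
  edge (9,0)–(4,11): clear
  edge (4,11)–(0,0): clear
  midpoint (8,17/2) outside
  → clear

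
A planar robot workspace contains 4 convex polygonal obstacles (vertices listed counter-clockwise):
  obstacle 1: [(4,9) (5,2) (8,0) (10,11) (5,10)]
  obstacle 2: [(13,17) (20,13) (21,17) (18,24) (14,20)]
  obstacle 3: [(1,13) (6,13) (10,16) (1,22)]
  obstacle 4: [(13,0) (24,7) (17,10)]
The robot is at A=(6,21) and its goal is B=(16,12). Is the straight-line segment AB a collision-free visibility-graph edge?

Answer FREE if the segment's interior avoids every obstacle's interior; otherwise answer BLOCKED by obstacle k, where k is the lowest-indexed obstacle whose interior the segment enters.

FREE

Obstacle 1 [(4,9) (5,2) (8,0) (10,11) (5,10)]:
  edge (4,9)–(5,2): clear
  edge (5,2)–(8,0): clear
  edge (8,0)–(10,11): clear
  edge (10,11)–(5,10): clear
  edge (5,10)–(4,9): clear
  midpoint (11,33/2) outside
  → clear
Obstacle 2 [(13,17) (20,13) (21,17) (18,24) (14,20)]:
  edge (13,17)–(20,13): clear
  edge (20,13)–(21,17): clear
  edge (21,17)–(18,24): clear
  edge (18,24)–(14,20): clear
  edge (14,20)–(13,17): clear
  midpoint (11,33/2) outside
  → clear
Obstacle 3 [(1,13) (6,13) (10,16) (1,22)]:
  edge (1,13)–(6,13): clear
  edge (6,13)–(10,16): clear
  edge (10,16)–(1,22): clear
  edge (1,22)–(1,13): clear
  midpoint (11,33/2) outside
  → clear
Obstacle 4 [(13,0) (24,7) (17,10)]:
  edge (13,0)–(24,7): clear
  edge (24,7)–(17,10): clear
  edge (17,10)–(13,0): clear
  midpoint (11,33/2) outside
  → clear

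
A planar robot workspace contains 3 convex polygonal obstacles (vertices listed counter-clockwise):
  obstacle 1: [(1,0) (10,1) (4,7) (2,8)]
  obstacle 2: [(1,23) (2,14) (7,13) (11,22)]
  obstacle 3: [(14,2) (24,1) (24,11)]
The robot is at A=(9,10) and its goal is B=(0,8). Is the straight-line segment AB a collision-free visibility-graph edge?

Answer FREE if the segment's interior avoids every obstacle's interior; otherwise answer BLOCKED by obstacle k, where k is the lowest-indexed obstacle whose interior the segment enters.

Obstacle 1 [(1,0) (10,1) (4,7) (2,8)]:
  edge (1,0)–(10,1): clear
  edge (10,1)–(4,7): clear
  edge (4,7)–(2,8): clear
  edge (2,8)–(1,0): clear
  midpoint (9/2,9) outside
  → clear
Obstacle 2 [(1,23) (2,14) (7,13) (11,22)]:
  edge (1,23)–(2,14): clear
  edge (2,14)–(7,13): clear
  edge (7,13)–(11,22): clear
  edge (11,22)–(1,23): clear
  midpoint (9/2,9) outside
  → clear
Obstacle 3 [(14,2) (24,1) (24,11)]:
  edge (14,2)–(24,1): clear
  edge (24,1)–(24,11): clear
  edge (24,11)–(14,2): clear
  midpoint (9/2,9) outside
  → clear

FREE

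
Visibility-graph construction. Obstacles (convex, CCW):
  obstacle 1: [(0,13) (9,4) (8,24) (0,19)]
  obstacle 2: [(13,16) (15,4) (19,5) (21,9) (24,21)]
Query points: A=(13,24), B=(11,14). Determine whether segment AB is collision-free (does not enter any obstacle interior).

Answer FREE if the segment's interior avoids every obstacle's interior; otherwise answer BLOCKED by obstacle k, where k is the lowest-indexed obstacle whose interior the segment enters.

FREE

Obstacle 1 [(0,13) (9,4) (8,24) (0,19)]:
  edge (0,13)–(9,4): clear
  edge (9,4)–(8,24): clear
  edge (8,24)–(0,19): clear
  edge (0,19)–(0,13): clear
  midpoint (12,19) outside
  → clear
Obstacle 2 [(13,16) (15,4) (19,5) (21,9) (24,21)]:
  edge (13,16)–(15,4): clear
  edge (15,4)–(19,5): clear
  edge (19,5)–(21,9): clear
  edge (21,9)–(24,21): clear
  edge (24,21)–(13,16): clear
  midpoint (12,19) outside
  → clear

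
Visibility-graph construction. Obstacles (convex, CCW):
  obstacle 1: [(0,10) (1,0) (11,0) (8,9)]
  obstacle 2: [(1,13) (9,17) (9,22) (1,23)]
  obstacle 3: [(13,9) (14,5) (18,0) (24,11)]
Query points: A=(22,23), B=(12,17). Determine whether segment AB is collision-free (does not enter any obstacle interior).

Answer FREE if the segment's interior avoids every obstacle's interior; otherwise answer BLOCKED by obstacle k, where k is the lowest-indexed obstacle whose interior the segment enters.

Obstacle 1 [(0,10) (1,0) (11,0) (8,9)]:
  edge (0,10)–(1,0): clear
  edge (1,0)–(11,0): clear
  edge (11,0)–(8,9): clear
  edge (8,9)–(0,10): clear
  midpoint (17,20) outside
  → clear
Obstacle 2 [(1,13) (9,17) (9,22) (1,23)]:
  edge (1,13)–(9,17): clear
  edge (9,17)–(9,22): clear
  edge (9,22)–(1,23): clear
  edge (1,23)–(1,13): clear
  midpoint (17,20) outside
  → clear
Obstacle 3 [(13,9) (14,5) (18,0) (24,11)]:
  edge (13,9)–(14,5): clear
  edge (14,5)–(18,0): clear
  edge (18,0)–(24,11): clear
  edge (24,11)–(13,9): clear
  midpoint (17,20) outside
  → clear

FREE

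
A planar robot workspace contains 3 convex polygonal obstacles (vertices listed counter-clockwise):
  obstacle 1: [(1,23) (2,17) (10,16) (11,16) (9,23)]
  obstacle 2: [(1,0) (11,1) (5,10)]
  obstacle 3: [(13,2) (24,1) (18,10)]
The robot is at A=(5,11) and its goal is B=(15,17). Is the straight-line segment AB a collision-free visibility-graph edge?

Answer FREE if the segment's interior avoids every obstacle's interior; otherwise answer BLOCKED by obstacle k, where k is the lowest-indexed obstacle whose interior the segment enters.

Obstacle 1 [(1,23) (2,17) (10,16) (11,16) (9,23)]:
  edge (1,23)–(2,17): clear
  edge (2,17)–(10,16): clear
  edge (10,16)–(11,16): clear
  edge (11,16)–(9,23): clear
  edge (9,23)–(1,23): clear
  midpoint (10,14) outside
  → clear
Obstacle 2 [(1,0) (11,1) (5,10)]:
  edge (1,0)–(11,1): clear
  edge (11,1)–(5,10): clear
  edge (5,10)–(1,0): clear
  midpoint (10,14) outside
  → clear
Obstacle 3 [(13,2) (24,1) (18,10)]:
  edge (13,2)–(24,1): clear
  edge (24,1)–(18,10): clear
  edge (18,10)–(13,2): clear
  midpoint (10,14) outside
  → clear

FREE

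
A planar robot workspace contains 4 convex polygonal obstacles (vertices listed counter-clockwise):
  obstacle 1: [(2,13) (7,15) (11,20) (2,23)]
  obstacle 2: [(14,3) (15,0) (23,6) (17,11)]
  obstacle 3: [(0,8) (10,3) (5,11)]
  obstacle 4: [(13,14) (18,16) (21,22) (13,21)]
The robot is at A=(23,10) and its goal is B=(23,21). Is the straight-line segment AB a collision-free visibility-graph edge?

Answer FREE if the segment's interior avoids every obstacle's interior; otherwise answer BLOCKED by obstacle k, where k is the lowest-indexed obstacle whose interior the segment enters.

FREE

Obstacle 1 [(2,13) (7,15) (11,20) (2,23)]:
  edge (2,13)–(7,15): clear
  edge (7,15)–(11,20): clear
  edge (11,20)–(2,23): clear
  edge (2,23)–(2,13): clear
  midpoint (23,31/2) outside
  → clear
Obstacle 2 [(14,3) (15,0) (23,6) (17,11)]:
  edge (14,3)–(15,0): clear
  edge (15,0)–(23,6): clear
  edge (23,6)–(17,11): clear
  edge (17,11)–(14,3): clear
  midpoint (23,31/2) outside
  → clear
Obstacle 3 [(0,8) (10,3) (5,11)]:
  edge (0,8)–(10,3): clear
  edge (10,3)–(5,11): clear
  edge (5,11)–(0,8): clear
  midpoint (23,31/2) outside
  → clear
Obstacle 4 [(13,14) (18,16) (21,22) (13,21)]:
  edge (13,14)–(18,16): clear
  edge (18,16)–(21,22): clear
  edge (21,22)–(13,21): clear
  edge (13,21)–(13,14): clear
  midpoint (23,31/2) outside
  → clear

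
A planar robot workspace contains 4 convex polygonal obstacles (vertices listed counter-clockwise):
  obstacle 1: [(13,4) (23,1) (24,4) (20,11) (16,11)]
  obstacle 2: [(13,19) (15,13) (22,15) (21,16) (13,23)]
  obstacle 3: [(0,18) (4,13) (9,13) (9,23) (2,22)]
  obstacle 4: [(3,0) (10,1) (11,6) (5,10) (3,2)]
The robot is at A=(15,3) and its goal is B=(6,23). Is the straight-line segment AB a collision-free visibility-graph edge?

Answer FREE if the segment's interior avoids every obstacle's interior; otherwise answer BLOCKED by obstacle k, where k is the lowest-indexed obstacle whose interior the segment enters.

Obstacle 1 [(13,4) (23,1) (24,4) (20,11) (16,11)]:
  edge (13,4)–(23,1): crosses AB
  edge (23,1)–(24,4): clear
  edge (24,4)–(20,11): clear
  edge (20,11)–(16,11): clear
  edge (16,11)–(13,4): crosses AB
  → BLOCKED
Obstacle 2 [(13,19) (15,13) (22,15) (21,16) (13,23)]:
  edge (13,19)–(15,13): clear
  edge (15,13)–(22,15): clear
  edge (22,15)–(21,16): clear
  edge (21,16)–(13,23): clear
  edge (13,23)–(13,19): clear
  midpoint (21/2,13) outside
  → clear
Obstacle 3 [(0,18) (4,13) (9,13) (9,23) (2,22)]:
  edge (0,18)–(4,13): clear
  edge (4,13)–(9,13): clear
  edge (9,13)–(9,23): crosses AB
  edge (9,23)–(2,22): crosses AB
  edge (2,22)–(0,18): clear
  → BLOCKED
Obstacle 4 [(3,0) (10,1) (11,6) (5,10) (3,2)]:
  edge (3,0)–(10,1): clear
  edge (10,1)–(11,6): clear
  edge (11,6)–(5,10): clear
  edge (5,10)–(3,2): clear
  edge (3,2)–(3,0): clear
  midpoint (21/2,13) outside
  → clear

BLOCKED by obstacle 1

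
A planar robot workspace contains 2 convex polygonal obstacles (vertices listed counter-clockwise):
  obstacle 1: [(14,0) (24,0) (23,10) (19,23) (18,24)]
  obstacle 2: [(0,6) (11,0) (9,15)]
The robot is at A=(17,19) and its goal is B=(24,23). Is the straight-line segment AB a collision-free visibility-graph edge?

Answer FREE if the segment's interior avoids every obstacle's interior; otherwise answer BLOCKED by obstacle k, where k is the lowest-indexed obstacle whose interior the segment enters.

Obstacle 1 [(14,0) (24,0) (23,10) (19,23) (18,24)]:
  edge (14,0)–(24,0): clear
  edge (24,0)–(23,10): clear
  edge (23,10)–(19,23): crosses AB
  edge (19,23)–(18,24): clear
  edge (18,24)–(14,0): crosses AB
  → BLOCKED
Obstacle 2 [(0,6) (11,0) (9,15)]:
  edge (0,6)–(11,0): clear
  edge (11,0)–(9,15): clear
  edge (9,15)–(0,6): clear
  midpoint (41/2,21) outside
  → clear

BLOCKED by obstacle 1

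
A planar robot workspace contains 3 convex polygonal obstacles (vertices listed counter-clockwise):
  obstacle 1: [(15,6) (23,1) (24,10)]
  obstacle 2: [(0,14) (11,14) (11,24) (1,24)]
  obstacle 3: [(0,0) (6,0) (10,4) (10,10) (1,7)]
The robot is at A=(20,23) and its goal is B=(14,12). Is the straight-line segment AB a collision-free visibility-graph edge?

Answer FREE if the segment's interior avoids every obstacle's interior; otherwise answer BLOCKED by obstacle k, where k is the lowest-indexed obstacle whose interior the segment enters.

FREE

Obstacle 1 [(15,6) (23,1) (24,10)]:
  edge (15,6)–(23,1): clear
  edge (23,1)–(24,10): clear
  edge (24,10)–(15,6): clear
  midpoint (17,35/2) outside
  → clear
Obstacle 2 [(0,14) (11,14) (11,24) (1,24)]:
  edge (0,14)–(11,14): clear
  edge (11,14)–(11,24): clear
  edge (11,24)–(1,24): clear
  edge (1,24)–(0,14): clear
  midpoint (17,35/2) outside
  → clear
Obstacle 3 [(0,0) (6,0) (10,4) (10,10) (1,7)]:
  edge (0,0)–(6,0): clear
  edge (6,0)–(10,4): clear
  edge (10,4)–(10,10): clear
  edge (10,10)–(1,7): clear
  edge (1,7)–(0,0): clear
  midpoint (17,35/2) outside
  → clear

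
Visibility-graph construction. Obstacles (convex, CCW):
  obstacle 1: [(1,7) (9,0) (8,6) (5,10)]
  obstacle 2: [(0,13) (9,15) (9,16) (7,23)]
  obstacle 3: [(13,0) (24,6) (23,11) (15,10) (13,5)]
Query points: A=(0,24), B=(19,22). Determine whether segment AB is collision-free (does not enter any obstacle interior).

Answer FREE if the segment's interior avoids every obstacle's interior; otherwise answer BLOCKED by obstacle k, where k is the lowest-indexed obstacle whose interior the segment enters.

FREE

Obstacle 1 [(1,7) (9,0) (8,6) (5,10)]:
  edge (1,7)–(9,0): clear
  edge (9,0)–(8,6): clear
  edge (8,6)–(5,10): clear
  edge (5,10)–(1,7): clear
  midpoint (19/2,23) outside
  → clear
Obstacle 2 [(0,13) (9,15) (9,16) (7,23)]:
  edge (0,13)–(9,15): clear
  edge (9,15)–(9,16): clear
  edge (9,16)–(7,23): clear
  edge (7,23)–(0,13): clear
  midpoint (19/2,23) outside
  → clear
Obstacle 3 [(13,0) (24,6) (23,11) (15,10) (13,5)]:
  edge (13,0)–(24,6): clear
  edge (24,6)–(23,11): clear
  edge (23,11)–(15,10): clear
  edge (15,10)–(13,5): clear
  edge (13,5)–(13,0): clear
  midpoint (19/2,23) outside
  → clear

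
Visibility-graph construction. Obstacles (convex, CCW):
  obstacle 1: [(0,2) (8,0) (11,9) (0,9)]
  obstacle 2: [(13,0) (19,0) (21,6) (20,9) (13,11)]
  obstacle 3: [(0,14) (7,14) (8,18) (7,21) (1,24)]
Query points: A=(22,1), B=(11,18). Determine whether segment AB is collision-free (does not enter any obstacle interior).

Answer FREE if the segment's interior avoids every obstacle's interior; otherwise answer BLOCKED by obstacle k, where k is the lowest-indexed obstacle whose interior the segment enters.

BLOCKED by obstacle 2

Obstacle 1 [(0,2) (8,0) (11,9) (0,9)]:
  edge (0,2)–(8,0): clear
  edge (8,0)–(11,9): clear
  edge (11,9)–(0,9): clear
  edge (0,9)–(0,2): clear
  midpoint (33/2,19/2) outside
  → clear
Obstacle 2 [(13,0) (19,0) (21,6) (20,9) (13,11)]:
  edge (13,0)–(19,0): clear
  edge (19,0)–(21,6): crosses AB
  edge (21,6)–(20,9): clear
  edge (20,9)–(13,11): crosses AB
  edge (13,11)–(13,0): clear
  → BLOCKED
Obstacle 3 [(0,14) (7,14) (8,18) (7,21) (1,24)]:
  edge (0,14)–(7,14): clear
  edge (7,14)–(8,18): clear
  edge (8,18)–(7,21): clear
  edge (7,21)–(1,24): clear
  edge (1,24)–(0,14): clear
  midpoint (33/2,19/2) outside
  → clear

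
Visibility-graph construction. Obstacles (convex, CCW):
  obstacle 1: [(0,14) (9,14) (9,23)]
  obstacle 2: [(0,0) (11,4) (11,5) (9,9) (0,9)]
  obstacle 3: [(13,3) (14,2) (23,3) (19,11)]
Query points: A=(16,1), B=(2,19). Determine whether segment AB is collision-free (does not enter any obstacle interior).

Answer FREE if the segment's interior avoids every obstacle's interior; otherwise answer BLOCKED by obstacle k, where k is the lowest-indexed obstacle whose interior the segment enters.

BLOCKED by obstacle 1

Obstacle 1 [(0,14) (9,14) (9,23)]:
  edge (0,14)–(9,14): crosses AB
  edge (9,14)–(9,23): clear
  edge (9,23)–(0,14): crosses AB
  → BLOCKED
Obstacle 2 [(0,0) (11,4) (11,5) (9,9) (0,9)]:
  edge (0,0)–(11,4): clear
  edge (11,4)–(11,5): clear
  edge (11,5)–(9,9): clear
  edge (9,9)–(0,9): clear
  edge (0,9)–(0,0): clear
  midpoint (9,10) outside
  → clear
Obstacle 3 [(13,3) (14,2) (23,3) (19,11)]:
  edge (13,3)–(14,2): clear
  edge (14,2)–(23,3): crosses AB
  edge (23,3)–(19,11): clear
  edge (19,11)–(13,3): crosses AB
  → BLOCKED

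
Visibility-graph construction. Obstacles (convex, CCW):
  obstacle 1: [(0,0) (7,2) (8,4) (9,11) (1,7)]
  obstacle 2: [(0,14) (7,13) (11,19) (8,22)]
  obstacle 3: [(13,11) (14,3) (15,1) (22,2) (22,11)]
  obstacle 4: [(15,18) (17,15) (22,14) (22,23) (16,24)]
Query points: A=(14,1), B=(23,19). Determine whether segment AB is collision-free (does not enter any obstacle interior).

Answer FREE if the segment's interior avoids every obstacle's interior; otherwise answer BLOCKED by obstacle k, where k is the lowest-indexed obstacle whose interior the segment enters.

Obstacle 1 [(0,0) (7,2) (8,4) (9,11) (1,7)]:
  edge (0,0)–(7,2): clear
  edge (7,2)–(8,4): clear
  edge (8,4)–(9,11): clear
  edge (9,11)–(1,7): clear
  edge (1,7)–(0,0): clear
  midpoint (37/2,10) outside
  → clear
Obstacle 2 [(0,14) (7,13) (11,19) (8,22)]:
  edge (0,14)–(7,13): clear
  edge (7,13)–(11,19): clear
  edge (11,19)–(8,22): clear
  edge (8,22)–(0,14): clear
  midpoint (37/2,10) outside
  → clear
Obstacle 3 [(13,11) (14,3) (15,1) (22,2) (22,11)]:
  edge (13,11)–(14,3): clear
  edge (14,3)–(15,1): crosses AB
  edge (15,1)–(22,2): clear
  edge (22,2)–(22,11): clear
  edge (22,11)–(13,11): crosses AB
  → BLOCKED
Obstacle 4 [(15,18) (17,15) (22,14) (22,23) (16,24)]:
  edge (15,18)–(17,15): clear
  edge (17,15)–(22,14): crosses AB
  edge (22,14)–(22,23): crosses AB
  edge (22,23)–(16,24): clear
  edge (16,24)–(15,18): clear
  → BLOCKED

BLOCKED by obstacle 3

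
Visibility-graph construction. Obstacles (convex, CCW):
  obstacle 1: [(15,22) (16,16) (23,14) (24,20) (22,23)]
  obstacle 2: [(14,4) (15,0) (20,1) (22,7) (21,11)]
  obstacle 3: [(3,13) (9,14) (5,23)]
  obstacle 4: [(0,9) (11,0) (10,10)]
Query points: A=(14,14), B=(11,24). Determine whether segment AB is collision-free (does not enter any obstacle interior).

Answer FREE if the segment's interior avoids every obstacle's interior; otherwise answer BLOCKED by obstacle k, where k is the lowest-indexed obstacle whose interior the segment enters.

Obstacle 1 [(15,22) (16,16) (23,14) (24,20) (22,23)]:
  edge (15,22)–(16,16): clear
  edge (16,16)–(23,14): clear
  edge (23,14)–(24,20): clear
  edge (24,20)–(22,23): clear
  edge (22,23)–(15,22): clear
  midpoint (25/2,19) outside
  → clear
Obstacle 2 [(14,4) (15,0) (20,1) (22,7) (21,11)]:
  edge (14,4)–(15,0): clear
  edge (15,0)–(20,1): clear
  edge (20,1)–(22,7): clear
  edge (22,7)–(21,11): clear
  edge (21,11)–(14,4): clear
  midpoint (25/2,19) outside
  → clear
Obstacle 3 [(3,13) (9,14) (5,23)]:
  edge (3,13)–(9,14): clear
  edge (9,14)–(5,23): clear
  edge (5,23)–(3,13): clear
  midpoint (25/2,19) outside
  → clear
Obstacle 4 [(0,9) (11,0) (10,10)]:
  edge (0,9)–(11,0): clear
  edge (11,0)–(10,10): clear
  edge (10,10)–(0,9): clear
  midpoint (25/2,19) outside
  → clear

FREE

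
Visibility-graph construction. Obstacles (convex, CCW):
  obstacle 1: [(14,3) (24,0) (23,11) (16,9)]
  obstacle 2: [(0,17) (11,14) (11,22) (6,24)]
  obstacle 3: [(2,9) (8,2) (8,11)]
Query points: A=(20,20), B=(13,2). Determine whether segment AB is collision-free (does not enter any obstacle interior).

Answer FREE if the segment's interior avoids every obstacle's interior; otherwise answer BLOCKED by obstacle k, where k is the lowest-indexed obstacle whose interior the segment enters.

FREE

Obstacle 1 [(14,3) (24,0) (23,11) (16,9)]:
  edge (14,3)–(24,0): clear
  edge (24,0)–(23,11): clear
  edge (23,11)–(16,9): clear
  edge (16,9)–(14,3): clear
  midpoint (33/2,11) outside
  → clear
Obstacle 2 [(0,17) (11,14) (11,22) (6,24)]:
  edge (0,17)–(11,14): clear
  edge (11,14)–(11,22): clear
  edge (11,22)–(6,24): clear
  edge (6,24)–(0,17): clear
  midpoint (33/2,11) outside
  → clear
Obstacle 3 [(2,9) (8,2) (8,11)]:
  edge (2,9)–(8,2): clear
  edge (8,2)–(8,11): clear
  edge (8,11)–(2,9): clear
  midpoint (33/2,11) outside
  → clear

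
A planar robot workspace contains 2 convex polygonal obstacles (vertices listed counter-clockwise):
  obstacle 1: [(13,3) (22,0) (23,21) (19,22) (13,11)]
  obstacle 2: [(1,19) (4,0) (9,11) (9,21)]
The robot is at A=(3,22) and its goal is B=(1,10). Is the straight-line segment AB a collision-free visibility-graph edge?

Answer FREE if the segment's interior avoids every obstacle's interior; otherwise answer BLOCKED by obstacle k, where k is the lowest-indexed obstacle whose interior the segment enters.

BLOCKED by obstacle 2

Obstacle 1 [(13,3) (22,0) (23,21) (19,22) (13,11)]:
  edge (13,3)–(22,0): clear
  edge (22,0)–(23,21): clear
  edge (23,21)–(19,22): clear
  edge (19,22)–(13,11): clear
  edge (13,11)–(13,3): clear
  midpoint (2,16) outside
  → clear
Obstacle 2 [(1,19) (4,0) (9,11) (9,21)]:
  edge (1,19)–(4,0): crosses AB
  edge (4,0)–(9,11): clear
  edge (9,11)–(9,21): clear
  edge (9,21)–(1,19): crosses AB
  → BLOCKED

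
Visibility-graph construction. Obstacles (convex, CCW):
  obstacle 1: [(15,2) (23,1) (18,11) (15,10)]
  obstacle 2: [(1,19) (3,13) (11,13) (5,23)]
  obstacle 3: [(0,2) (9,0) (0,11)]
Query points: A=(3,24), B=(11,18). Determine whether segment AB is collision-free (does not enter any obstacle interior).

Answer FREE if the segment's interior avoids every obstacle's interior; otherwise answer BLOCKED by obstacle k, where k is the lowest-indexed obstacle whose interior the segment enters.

BLOCKED by obstacle 2

Obstacle 1 [(15,2) (23,1) (18,11) (15,10)]:
  edge (15,2)–(23,1): clear
  edge (23,1)–(18,11): clear
  edge (18,11)–(15,10): clear
  edge (15,10)–(15,2): clear
  midpoint (7,21) outside
  → clear
Obstacle 2 [(1,19) (3,13) (11,13) (5,23)]:
  edge (1,19)–(3,13): clear
  edge (3,13)–(11,13): clear
  edge (11,13)–(5,23): crosses AB
  edge (5,23)–(1,19): crosses AB
  → BLOCKED
Obstacle 3 [(0,2) (9,0) (0,11)]:
  edge (0,2)–(9,0): clear
  edge (9,0)–(0,11): clear
  edge (0,11)–(0,2): clear
  midpoint (7,21) outside
  → clear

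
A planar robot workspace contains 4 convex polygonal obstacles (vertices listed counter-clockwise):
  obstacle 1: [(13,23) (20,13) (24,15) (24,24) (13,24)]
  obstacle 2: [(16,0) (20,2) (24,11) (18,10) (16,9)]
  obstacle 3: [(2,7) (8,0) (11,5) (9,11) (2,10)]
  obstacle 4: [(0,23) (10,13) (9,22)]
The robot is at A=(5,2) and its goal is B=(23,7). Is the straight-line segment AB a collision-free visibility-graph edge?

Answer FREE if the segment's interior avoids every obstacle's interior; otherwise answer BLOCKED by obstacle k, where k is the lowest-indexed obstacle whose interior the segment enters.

Obstacle 1 [(13,23) (20,13) (24,15) (24,24) (13,24)]:
  edge (13,23)–(20,13): clear
  edge (20,13)–(24,15): clear
  edge (24,15)–(24,24): clear
  edge (24,24)–(13,24): clear
  edge (13,24)–(13,23): clear
  midpoint (14,9/2) outside
  → clear
Obstacle 2 [(16,0) (20,2) (24,11) (18,10) (16,9)]:
  edge (16,0)–(20,2): clear
  edge (20,2)–(24,11): crosses AB
  edge (24,11)–(18,10): clear
  edge (18,10)–(16,9): clear
  edge (16,9)–(16,0): crosses AB
  → BLOCKED
Obstacle 3 [(2,7) (8,0) (11,5) (9,11) (2,10)]:
  edge (2,7)–(8,0): crosses AB
  edge (8,0)–(11,5): crosses AB
  edge (11,5)–(9,11): clear
  edge (9,11)–(2,10): clear
  edge (2,10)–(2,7): clear
  → BLOCKED
Obstacle 4 [(0,23) (10,13) (9,22)]:
  edge (0,23)–(10,13): clear
  edge (10,13)–(9,22): clear
  edge (9,22)–(0,23): clear
  midpoint (14,9/2) outside
  → clear

BLOCKED by obstacle 2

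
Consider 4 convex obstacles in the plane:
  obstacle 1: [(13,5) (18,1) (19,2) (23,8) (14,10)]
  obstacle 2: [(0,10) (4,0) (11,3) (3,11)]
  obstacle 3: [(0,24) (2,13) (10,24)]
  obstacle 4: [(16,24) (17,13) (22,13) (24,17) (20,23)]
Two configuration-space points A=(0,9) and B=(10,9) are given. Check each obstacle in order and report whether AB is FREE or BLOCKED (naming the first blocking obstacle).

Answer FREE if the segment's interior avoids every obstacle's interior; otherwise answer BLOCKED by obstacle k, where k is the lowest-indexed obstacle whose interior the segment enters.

Obstacle 1 [(13,5) (18,1) (19,2) (23,8) (14,10)]:
  edge (13,5)–(18,1): clear
  edge (18,1)–(19,2): clear
  edge (19,2)–(23,8): clear
  edge (23,8)–(14,10): clear
  edge (14,10)–(13,5): clear
  midpoint (5,9) outside
  → clear
Obstacle 2 [(0,10) (4,0) (11,3) (3,11)]:
  edge (0,10)–(4,0): crosses AB
  edge (4,0)–(11,3): clear
  edge (11,3)–(3,11): crosses AB
  edge (3,11)–(0,10): clear
  → BLOCKED
Obstacle 3 [(0,24) (2,13) (10,24)]:
  edge (0,24)–(2,13): clear
  edge (2,13)–(10,24): clear
  edge (10,24)–(0,24): clear
  midpoint (5,9) outside
  → clear
Obstacle 4 [(16,24) (17,13) (22,13) (24,17) (20,23)]:
  edge (16,24)–(17,13): clear
  edge (17,13)–(22,13): clear
  edge (22,13)–(24,17): clear
  edge (24,17)–(20,23): clear
  edge (20,23)–(16,24): clear
  midpoint (5,9) outside
  → clear

BLOCKED by obstacle 2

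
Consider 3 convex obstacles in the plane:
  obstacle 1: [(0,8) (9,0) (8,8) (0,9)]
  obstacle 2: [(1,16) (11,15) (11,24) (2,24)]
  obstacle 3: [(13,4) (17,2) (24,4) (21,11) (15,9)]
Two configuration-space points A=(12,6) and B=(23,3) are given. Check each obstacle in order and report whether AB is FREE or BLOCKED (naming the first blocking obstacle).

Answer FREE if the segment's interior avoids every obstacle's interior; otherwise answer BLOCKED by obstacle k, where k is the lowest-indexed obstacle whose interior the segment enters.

BLOCKED by obstacle 3

Obstacle 1 [(0,8) (9,0) (8,8) (0,9)]:
  edge (0,8)–(9,0): clear
  edge (9,0)–(8,8): clear
  edge (8,8)–(0,9): clear
  edge (0,9)–(0,8): clear
  midpoint (35/2,9/2) outside
  → clear
Obstacle 2 [(1,16) (11,15) (11,24) (2,24)]:
  edge (1,16)–(11,15): clear
  edge (11,15)–(11,24): clear
  edge (11,24)–(2,24): clear
  edge (2,24)–(1,16): clear
  midpoint (35/2,9/2) outside
  → clear
Obstacle 3 [(13,4) (17,2) (24,4) (21,11) (15,9)]:
  edge (13,4)–(17,2): clear
  edge (17,2)–(24,4): crosses AB
  edge (24,4)–(21,11): clear
  edge (21,11)–(15,9): clear
  edge (15,9)–(13,4): crosses AB
  → BLOCKED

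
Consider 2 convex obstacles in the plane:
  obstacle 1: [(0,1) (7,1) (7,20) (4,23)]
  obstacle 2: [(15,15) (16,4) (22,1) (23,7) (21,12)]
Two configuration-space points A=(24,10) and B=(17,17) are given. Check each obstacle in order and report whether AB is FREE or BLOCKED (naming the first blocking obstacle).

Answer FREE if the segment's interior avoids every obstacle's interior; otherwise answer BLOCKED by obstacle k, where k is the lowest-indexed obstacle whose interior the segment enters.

FREE

Obstacle 1 [(0,1) (7,1) (7,20) (4,23)]:
  edge (0,1)–(7,1): clear
  edge (7,1)–(7,20): clear
  edge (7,20)–(4,23): clear
  edge (4,23)–(0,1): clear
  midpoint (41/2,27/2) outside
  → clear
Obstacle 2 [(15,15) (16,4) (22,1) (23,7) (21,12)]:
  edge (15,15)–(16,4): clear
  edge (16,4)–(22,1): clear
  edge (22,1)–(23,7): clear
  edge (23,7)–(21,12): clear
  edge (21,12)–(15,15): clear
  midpoint (41/2,27/2) outside
  → clear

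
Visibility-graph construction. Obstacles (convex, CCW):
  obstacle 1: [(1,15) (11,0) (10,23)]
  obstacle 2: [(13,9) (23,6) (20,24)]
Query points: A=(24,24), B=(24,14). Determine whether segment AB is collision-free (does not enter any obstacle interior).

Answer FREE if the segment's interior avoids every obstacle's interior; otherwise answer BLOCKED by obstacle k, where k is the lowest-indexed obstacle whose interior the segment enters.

FREE

Obstacle 1 [(1,15) (11,0) (10,23)]:
  edge (1,15)–(11,0): clear
  edge (11,0)–(10,23): clear
  edge (10,23)–(1,15): clear
  midpoint (24,19) outside
  → clear
Obstacle 2 [(13,9) (23,6) (20,24)]:
  edge (13,9)–(23,6): clear
  edge (23,6)–(20,24): clear
  edge (20,24)–(13,9): clear
  midpoint (24,19) outside
  → clear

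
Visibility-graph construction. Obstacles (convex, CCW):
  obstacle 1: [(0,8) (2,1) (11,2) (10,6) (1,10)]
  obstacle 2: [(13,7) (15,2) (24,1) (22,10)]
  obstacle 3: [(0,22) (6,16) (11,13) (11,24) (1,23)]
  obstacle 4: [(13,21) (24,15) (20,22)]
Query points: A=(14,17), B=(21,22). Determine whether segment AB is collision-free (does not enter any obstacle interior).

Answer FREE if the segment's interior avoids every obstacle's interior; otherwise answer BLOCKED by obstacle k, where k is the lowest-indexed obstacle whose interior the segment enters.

Obstacle 1 [(0,8) (2,1) (11,2) (10,6) (1,10)]:
  edge (0,8)–(2,1): clear
  edge (2,1)–(11,2): clear
  edge (11,2)–(10,6): clear
  edge (10,6)–(1,10): clear
  edge (1,10)–(0,8): clear
  midpoint (35/2,39/2) outside
  → clear
Obstacle 2 [(13,7) (15,2) (24,1) (22,10)]:
  edge (13,7)–(15,2): clear
  edge (15,2)–(24,1): clear
  edge (24,1)–(22,10): clear
  edge (22,10)–(13,7): clear
  midpoint (35/2,39/2) outside
  → clear
Obstacle 3 [(0,22) (6,16) (11,13) (11,24) (1,23)]:
  edge (0,22)–(6,16): clear
  edge (6,16)–(11,13): clear
  edge (11,13)–(11,24): clear
  edge (11,24)–(1,23): clear
  edge (1,23)–(0,22): clear
  midpoint (35/2,39/2) outside
  → clear
Obstacle 4 [(13,21) (24,15) (20,22)]:
  edge (13,21)–(24,15): crosses AB
  edge (24,15)–(20,22): crosses AB
  edge (20,22)–(13,21): clear
  → BLOCKED

BLOCKED by obstacle 4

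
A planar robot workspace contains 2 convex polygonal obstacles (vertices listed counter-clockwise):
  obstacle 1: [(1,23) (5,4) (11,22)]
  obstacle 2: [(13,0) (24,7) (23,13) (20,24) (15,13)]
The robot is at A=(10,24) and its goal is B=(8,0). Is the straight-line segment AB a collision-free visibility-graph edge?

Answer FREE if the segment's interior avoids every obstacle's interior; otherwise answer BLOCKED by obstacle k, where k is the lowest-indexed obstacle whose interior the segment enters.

BLOCKED by obstacle 1

Obstacle 1 [(1,23) (5,4) (11,22)]:
  edge (1,23)–(5,4): clear
  edge (5,4)–(11,22): crosses AB
  edge (11,22)–(1,23): crosses AB
  → BLOCKED
Obstacle 2 [(13,0) (24,7) (23,13) (20,24) (15,13)]:
  edge (13,0)–(24,7): clear
  edge (24,7)–(23,13): clear
  edge (23,13)–(20,24): clear
  edge (20,24)–(15,13): clear
  edge (15,13)–(13,0): clear
  midpoint (9,12) outside
  → clear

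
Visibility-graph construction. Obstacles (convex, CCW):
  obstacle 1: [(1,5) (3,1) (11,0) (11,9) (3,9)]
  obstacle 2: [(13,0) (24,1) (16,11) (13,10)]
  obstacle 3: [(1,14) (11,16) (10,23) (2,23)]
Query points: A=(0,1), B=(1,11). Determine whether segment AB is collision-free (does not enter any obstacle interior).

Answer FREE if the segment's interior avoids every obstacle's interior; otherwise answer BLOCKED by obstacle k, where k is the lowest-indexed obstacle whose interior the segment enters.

Obstacle 1 [(1,5) (3,1) (11,0) (11,9) (3,9)]:
  edge (1,5)–(3,1): clear
  edge (3,1)–(11,0): clear
  edge (11,0)–(11,9): clear
  edge (11,9)–(3,9): clear
  edge (3,9)–(1,5): clear
  midpoint (1/2,6) outside
  → clear
Obstacle 2 [(13,0) (24,1) (16,11) (13,10)]:
  edge (13,0)–(24,1): clear
  edge (24,1)–(16,11): clear
  edge (16,11)–(13,10): clear
  edge (13,10)–(13,0): clear
  midpoint (1/2,6) outside
  → clear
Obstacle 3 [(1,14) (11,16) (10,23) (2,23)]:
  edge (1,14)–(11,16): clear
  edge (11,16)–(10,23): clear
  edge (10,23)–(2,23): clear
  edge (2,23)–(1,14): clear
  midpoint (1/2,6) outside
  → clear

FREE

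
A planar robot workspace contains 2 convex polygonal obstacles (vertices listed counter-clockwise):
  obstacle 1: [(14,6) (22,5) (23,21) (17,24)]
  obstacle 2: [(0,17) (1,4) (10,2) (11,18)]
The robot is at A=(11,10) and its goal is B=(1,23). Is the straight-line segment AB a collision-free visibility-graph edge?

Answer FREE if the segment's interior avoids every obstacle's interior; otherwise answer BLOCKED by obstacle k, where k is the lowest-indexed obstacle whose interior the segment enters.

BLOCKED by obstacle 2

Obstacle 1 [(14,6) (22,5) (23,21) (17,24)]:
  edge (14,6)–(22,5): clear
  edge (22,5)–(23,21): clear
  edge (23,21)–(17,24): clear
  edge (17,24)–(14,6): clear
  midpoint (6,33/2) outside
  → clear
Obstacle 2 [(0,17) (1,4) (10,2) (11,18)]:
  edge (0,17)–(1,4): clear
  edge (1,4)–(10,2): clear
  edge (10,2)–(11,18): crosses AB
  edge (11,18)–(0,17): crosses AB
  → BLOCKED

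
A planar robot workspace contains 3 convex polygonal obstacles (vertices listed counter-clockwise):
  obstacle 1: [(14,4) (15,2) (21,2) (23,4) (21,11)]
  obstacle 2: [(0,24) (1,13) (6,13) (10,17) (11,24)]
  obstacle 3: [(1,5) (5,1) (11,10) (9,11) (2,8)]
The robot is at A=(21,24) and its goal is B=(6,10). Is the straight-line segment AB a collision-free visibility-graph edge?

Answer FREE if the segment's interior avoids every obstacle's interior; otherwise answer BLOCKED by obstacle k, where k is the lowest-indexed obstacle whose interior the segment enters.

FREE

Obstacle 1 [(14,4) (15,2) (21,2) (23,4) (21,11)]:
  edge (14,4)–(15,2): clear
  edge (15,2)–(21,2): clear
  edge (21,2)–(23,4): clear
  edge (23,4)–(21,11): clear
  edge (21,11)–(14,4): clear
  midpoint (27/2,17) outside
  → clear
Obstacle 2 [(0,24) (1,13) (6,13) (10,17) (11,24)]:
  edge (0,24)–(1,13): clear
  edge (1,13)–(6,13): clear
  edge (6,13)–(10,17): clear
  edge (10,17)–(11,24): clear
  edge (11,24)–(0,24): clear
  midpoint (27/2,17) outside
  → clear
Obstacle 3 [(1,5) (5,1) (11,10) (9,11) (2,8)]:
  edge (1,5)–(5,1): clear
  edge (5,1)–(11,10): clear
  edge (11,10)–(9,11): clear
  edge (9,11)–(2,8): clear
  edge (2,8)–(1,5): clear
  midpoint (27/2,17) outside
  → clear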